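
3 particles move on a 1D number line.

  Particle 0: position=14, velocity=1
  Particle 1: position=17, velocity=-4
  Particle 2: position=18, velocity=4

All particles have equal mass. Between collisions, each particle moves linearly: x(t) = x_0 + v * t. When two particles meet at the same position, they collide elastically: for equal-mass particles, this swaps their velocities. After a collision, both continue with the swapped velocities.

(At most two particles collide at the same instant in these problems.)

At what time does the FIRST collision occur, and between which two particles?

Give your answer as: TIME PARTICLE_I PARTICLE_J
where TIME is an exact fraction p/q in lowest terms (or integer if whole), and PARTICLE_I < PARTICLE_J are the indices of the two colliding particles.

Pair (0,1): pos 14,17 vel 1,-4 -> gap=3, closing at 5/unit, collide at t=3/5
Pair (1,2): pos 17,18 vel -4,4 -> not approaching (rel speed -8 <= 0)
Earliest collision: t=3/5 between 0 and 1

Answer: 3/5 0 1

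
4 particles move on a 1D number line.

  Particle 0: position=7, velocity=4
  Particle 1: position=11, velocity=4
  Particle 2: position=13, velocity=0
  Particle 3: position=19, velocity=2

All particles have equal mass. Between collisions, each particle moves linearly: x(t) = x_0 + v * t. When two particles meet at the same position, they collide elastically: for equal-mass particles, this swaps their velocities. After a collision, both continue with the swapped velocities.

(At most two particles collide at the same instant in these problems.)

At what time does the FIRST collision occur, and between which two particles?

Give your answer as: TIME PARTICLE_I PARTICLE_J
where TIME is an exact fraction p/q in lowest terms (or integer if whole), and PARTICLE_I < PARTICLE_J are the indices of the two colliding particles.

Pair (0,1): pos 7,11 vel 4,4 -> not approaching (rel speed 0 <= 0)
Pair (1,2): pos 11,13 vel 4,0 -> gap=2, closing at 4/unit, collide at t=1/2
Pair (2,3): pos 13,19 vel 0,2 -> not approaching (rel speed -2 <= 0)
Earliest collision: t=1/2 between 1 and 2

Answer: 1/2 1 2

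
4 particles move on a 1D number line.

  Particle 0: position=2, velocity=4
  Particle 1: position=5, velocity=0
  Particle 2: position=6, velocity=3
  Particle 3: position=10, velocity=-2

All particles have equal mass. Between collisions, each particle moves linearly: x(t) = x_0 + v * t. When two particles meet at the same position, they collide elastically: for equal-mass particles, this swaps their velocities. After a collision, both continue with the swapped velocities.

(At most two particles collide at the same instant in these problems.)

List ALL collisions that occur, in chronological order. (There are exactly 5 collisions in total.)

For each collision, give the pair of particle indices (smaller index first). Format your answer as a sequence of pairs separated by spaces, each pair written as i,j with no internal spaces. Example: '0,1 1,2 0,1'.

Collision at t=3/4: particles 0 and 1 swap velocities; positions: p0=5 p1=5 p2=33/4 p3=17/2; velocities now: v0=0 v1=4 v2=3 v3=-2
Collision at t=4/5: particles 2 and 3 swap velocities; positions: p0=5 p1=26/5 p2=42/5 p3=42/5; velocities now: v0=0 v1=4 v2=-2 v3=3
Collision at t=4/3: particles 1 and 2 swap velocities; positions: p0=5 p1=22/3 p2=22/3 p3=10; velocities now: v0=0 v1=-2 v2=4 v3=3
Collision at t=5/2: particles 0 and 1 swap velocities; positions: p0=5 p1=5 p2=12 p3=27/2; velocities now: v0=-2 v1=0 v2=4 v3=3
Collision at t=4: particles 2 and 3 swap velocities; positions: p0=2 p1=5 p2=18 p3=18; velocities now: v0=-2 v1=0 v2=3 v3=4

Answer: 0,1 2,3 1,2 0,1 2,3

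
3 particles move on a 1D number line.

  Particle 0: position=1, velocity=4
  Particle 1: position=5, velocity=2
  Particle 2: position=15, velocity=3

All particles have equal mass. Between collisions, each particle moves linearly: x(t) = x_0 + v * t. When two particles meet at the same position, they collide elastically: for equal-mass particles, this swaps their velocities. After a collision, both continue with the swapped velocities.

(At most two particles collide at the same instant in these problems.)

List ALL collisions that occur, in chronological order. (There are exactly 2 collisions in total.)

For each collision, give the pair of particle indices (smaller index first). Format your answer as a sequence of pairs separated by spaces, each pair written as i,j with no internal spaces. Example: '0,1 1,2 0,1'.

Collision at t=2: particles 0 and 1 swap velocities; positions: p0=9 p1=9 p2=21; velocities now: v0=2 v1=4 v2=3
Collision at t=14: particles 1 and 2 swap velocities; positions: p0=33 p1=57 p2=57; velocities now: v0=2 v1=3 v2=4

Answer: 0,1 1,2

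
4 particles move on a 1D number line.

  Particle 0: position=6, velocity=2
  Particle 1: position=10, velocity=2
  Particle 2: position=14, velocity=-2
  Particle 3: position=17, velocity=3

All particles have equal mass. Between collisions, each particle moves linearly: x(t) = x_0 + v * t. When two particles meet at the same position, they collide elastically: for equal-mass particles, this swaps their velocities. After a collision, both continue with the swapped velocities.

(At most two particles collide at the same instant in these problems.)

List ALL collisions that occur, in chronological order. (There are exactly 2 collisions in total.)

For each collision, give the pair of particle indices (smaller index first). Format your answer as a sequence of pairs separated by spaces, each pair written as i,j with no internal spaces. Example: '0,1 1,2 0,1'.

Collision at t=1: particles 1 and 2 swap velocities; positions: p0=8 p1=12 p2=12 p3=20; velocities now: v0=2 v1=-2 v2=2 v3=3
Collision at t=2: particles 0 and 1 swap velocities; positions: p0=10 p1=10 p2=14 p3=23; velocities now: v0=-2 v1=2 v2=2 v3=3

Answer: 1,2 0,1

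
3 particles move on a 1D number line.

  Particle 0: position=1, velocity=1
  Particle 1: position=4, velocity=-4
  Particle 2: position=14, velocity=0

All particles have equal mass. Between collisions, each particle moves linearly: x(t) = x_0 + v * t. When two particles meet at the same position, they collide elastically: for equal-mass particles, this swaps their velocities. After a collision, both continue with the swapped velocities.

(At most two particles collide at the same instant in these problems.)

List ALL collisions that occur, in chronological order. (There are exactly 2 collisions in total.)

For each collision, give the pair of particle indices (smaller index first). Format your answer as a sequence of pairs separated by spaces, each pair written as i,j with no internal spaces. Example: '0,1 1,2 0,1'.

Answer: 0,1 1,2

Derivation:
Collision at t=3/5: particles 0 and 1 swap velocities; positions: p0=8/5 p1=8/5 p2=14; velocities now: v0=-4 v1=1 v2=0
Collision at t=13: particles 1 and 2 swap velocities; positions: p0=-48 p1=14 p2=14; velocities now: v0=-4 v1=0 v2=1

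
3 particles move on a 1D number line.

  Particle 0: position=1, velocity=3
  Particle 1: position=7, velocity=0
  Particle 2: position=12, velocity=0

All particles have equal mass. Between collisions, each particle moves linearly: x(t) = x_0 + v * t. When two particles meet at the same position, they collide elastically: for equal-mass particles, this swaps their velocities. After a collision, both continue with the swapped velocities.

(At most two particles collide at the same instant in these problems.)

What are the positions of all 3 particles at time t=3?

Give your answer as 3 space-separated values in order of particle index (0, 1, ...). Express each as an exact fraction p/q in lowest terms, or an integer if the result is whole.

Collision at t=2: particles 0 and 1 swap velocities; positions: p0=7 p1=7 p2=12; velocities now: v0=0 v1=3 v2=0
Advance to t=3 (no further collisions before then); velocities: v0=0 v1=3 v2=0; positions = 7 10 12

Answer: 7 10 12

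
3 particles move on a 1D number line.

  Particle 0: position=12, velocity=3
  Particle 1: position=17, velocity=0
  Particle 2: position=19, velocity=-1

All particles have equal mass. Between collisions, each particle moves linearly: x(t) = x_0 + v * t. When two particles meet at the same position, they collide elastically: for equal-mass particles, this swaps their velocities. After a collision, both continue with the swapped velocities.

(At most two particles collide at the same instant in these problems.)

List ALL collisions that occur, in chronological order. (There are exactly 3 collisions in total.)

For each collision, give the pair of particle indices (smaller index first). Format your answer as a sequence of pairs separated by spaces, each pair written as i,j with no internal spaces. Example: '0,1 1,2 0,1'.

Collision at t=5/3: particles 0 and 1 swap velocities; positions: p0=17 p1=17 p2=52/3; velocities now: v0=0 v1=3 v2=-1
Collision at t=7/4: particles 1 and 2 swap velocities; positions: p0=17 p1=69/4 p2=69/4; velocities now: v0=0 v1=-1 v2=3
Collision at t=2: particles 0 and 1 swap velocities; positions: p0=17 p1=17 p2=18; velocities now: v0=-1 v1=0 v2=3

Answer: 0,1 1,2 0,1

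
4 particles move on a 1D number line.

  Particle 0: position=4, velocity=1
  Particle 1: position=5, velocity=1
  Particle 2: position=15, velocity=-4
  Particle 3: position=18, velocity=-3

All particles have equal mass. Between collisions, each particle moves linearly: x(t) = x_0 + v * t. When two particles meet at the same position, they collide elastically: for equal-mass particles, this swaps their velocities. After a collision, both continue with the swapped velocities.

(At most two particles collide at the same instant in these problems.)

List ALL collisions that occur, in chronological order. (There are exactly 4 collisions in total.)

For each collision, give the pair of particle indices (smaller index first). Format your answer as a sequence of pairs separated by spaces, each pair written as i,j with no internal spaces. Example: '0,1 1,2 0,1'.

Collision at t=2: particles 1 and 2 swap velocities; positions: p0=6 p1=7 p2=7 p3=12; velocities now: v0=1 v1=-4 v2=1 v3=-3
Collision at t=11/5: particles 0 and 1 swap velocities; positions: p0=31/5 p1=31/5 p2=36/5 p3=57/5; velocities now: v0=-4 v1=1 v2=1 v3=-3
Collision at t=13/4: particles 2 and 3 swap velocities; positions: p0=2 p1=29/4 p2=33/4 p3=33/4; velocities now: v0=-4 v1=1 v2=-3 v3=1
Collision at t=7/2: particles 1 and 2 swap velocities; positions: p0=1 p1=15/2 p2=15/2 p3=17/2; velocities now: v0=-4 v1=-3 v2=1 v3=1

Answer: 1,2 0,1 2,3 1,2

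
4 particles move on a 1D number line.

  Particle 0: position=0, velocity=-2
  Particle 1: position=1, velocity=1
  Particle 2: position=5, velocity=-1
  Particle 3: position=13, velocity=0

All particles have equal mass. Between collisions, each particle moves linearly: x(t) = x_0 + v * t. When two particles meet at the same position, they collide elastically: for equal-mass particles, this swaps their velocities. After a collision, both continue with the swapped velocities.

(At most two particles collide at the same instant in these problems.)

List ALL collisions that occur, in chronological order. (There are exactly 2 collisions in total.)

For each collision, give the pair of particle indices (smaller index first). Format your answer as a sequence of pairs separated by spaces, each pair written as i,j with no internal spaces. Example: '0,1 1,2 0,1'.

Collision at t=2: particles 1 and 2 swap velocities; positions: p0=-4 p1=3 p2=3 p3=13; velocities now: v0=-2 v1=-1 v2=1 v3=0
Collision at t=12: particles 2 and 3 swap velocities; positions: p0=-24 p1=-7 p2=13 p3=13; velocities now: v0=-2 v1=-1 v2=0 v3=1

Answer: 1,2 2,3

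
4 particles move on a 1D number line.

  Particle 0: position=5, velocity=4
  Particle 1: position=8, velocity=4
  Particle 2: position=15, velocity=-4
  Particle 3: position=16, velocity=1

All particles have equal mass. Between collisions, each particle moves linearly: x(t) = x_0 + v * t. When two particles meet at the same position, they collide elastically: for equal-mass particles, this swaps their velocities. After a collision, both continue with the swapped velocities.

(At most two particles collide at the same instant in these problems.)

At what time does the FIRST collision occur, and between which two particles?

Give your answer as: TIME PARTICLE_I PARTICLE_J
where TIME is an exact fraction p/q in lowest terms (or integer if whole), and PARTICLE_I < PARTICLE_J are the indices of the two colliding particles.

Answer: 7/8 1 2

Derivation:
Pair (0,1): pos 5,8 vel 4,4 -> not approaching (rel speed 0 <= 0)
Pair (1,2): pos 8,15 vel 4,-4 -> gap=7, closing at 8/unit, collide at t=7/8
Pair (2,3): pos 15,16 vel -4,1 -> not approaching (rel speed -5 <= 0)
Earliest collision: t=7/8 between 1 and 2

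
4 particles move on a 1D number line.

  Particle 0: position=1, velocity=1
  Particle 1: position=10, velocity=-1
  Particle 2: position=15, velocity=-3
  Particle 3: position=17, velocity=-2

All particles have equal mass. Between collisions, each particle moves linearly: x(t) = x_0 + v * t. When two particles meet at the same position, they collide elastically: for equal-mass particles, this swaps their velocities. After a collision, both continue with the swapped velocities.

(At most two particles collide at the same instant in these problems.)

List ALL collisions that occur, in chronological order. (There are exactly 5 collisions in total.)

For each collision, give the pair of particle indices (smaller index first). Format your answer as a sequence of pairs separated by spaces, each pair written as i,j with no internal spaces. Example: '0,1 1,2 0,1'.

Answer: 1,2 0,1 1,2 2,3 1,2

Derivation:
Collision at t=5/2: particles 1 and 2 swap velocities; positions: p0=7/2 p1=15/2 p2=15/2 p3=12; velocities now: v0=1 v1=-3 v2=-1 v3=-2
Collision at t=7/2: particles 0 and 1 swap velocities; positions: p0=9/2 p1=9/2 p2=13/2 p3=10; velocities now: v0=-3 v1=1 v2=-1 v3=-2
Collision at t=9/2: particles 1 and 2 swap velocities; positions: p0=3/2 p1=11/2 p2=11/2 p3=8; velocities now: v0=-3 v1=-1 v2=1 v3=-2
Collision at t=16/3: particles 2 and 3 swap velocities; positions: p0=-1 p1=14/3 p2=19/3 p3=19/3; velocities now: v0=-3 v1=-1 v2=-2 v3=1
Collision at t=7: particles 1 and 2 swap velocities; positions: p0=-6 p1=3 p2=3 p3=8; velocities now: v0=-3 v1=-2 v2=-1 v3=1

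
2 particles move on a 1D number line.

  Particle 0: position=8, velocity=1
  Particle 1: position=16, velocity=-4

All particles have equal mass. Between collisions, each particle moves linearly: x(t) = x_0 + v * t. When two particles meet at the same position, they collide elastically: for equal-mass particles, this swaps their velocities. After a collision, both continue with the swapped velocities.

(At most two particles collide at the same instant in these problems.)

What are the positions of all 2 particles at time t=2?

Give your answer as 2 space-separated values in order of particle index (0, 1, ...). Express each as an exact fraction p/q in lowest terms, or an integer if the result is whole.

Collision at t=8/5: particles 0 and 1 swap velocities; positions: p0=48/5 p1=48/5; velocities now: v0=-4 v1=1
Advance to t=2 (no further collisions before then); velocities: v0=-4 v1=1; positions = 8 10

Answer: 8 10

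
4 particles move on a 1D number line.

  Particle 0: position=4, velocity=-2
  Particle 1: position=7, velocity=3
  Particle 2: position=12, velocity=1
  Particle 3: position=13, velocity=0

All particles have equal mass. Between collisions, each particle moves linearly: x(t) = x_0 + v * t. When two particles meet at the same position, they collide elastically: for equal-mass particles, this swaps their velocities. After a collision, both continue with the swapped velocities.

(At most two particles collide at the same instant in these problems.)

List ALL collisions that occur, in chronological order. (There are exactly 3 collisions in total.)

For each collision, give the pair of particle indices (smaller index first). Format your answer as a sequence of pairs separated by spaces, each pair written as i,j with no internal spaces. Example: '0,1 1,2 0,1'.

Answer: 2,3 1,2 2,3

Derivation:
Collision at t=1: particles 2 and 3 swap velocities; positions: p0=2 p1=10 p2=13 p3=13; velocities now: v0=-2 v1=3 v2=0 v3=1
Collision at t=2: particles 1 and 2 swap velocities; positions: p0=0 p1=13 p2=13 p3=14; velocities now: v0=-2 v1=0 v2=3 v3=1
Collision at t=5/2: particles 2 and 3 swap velocities; positions: p0=-1 p1=13 p2=29/2 p3=29/2; velocities now: v0=-2 v1=0 v2=1 v3=3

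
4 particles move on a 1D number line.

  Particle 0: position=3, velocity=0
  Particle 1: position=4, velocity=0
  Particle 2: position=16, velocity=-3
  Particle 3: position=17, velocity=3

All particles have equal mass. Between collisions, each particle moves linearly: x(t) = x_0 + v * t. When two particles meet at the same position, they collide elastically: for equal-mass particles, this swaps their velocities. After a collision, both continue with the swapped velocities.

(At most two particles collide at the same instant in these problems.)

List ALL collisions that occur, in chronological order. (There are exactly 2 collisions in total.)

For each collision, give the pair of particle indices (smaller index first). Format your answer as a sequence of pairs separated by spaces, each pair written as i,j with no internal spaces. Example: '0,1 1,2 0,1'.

Answer: 1,2 0,1

Derivation:
Collision at t=4: particles 1 and 2 swap velocities; positions: p0=3 p1=4 p2=4 p3=29; velocities now: v0=0 v1=-3 v2=0 v3=3
Collision at t=13/3: particles 0 and 1 swap velocities; positions: p0=3 p1=3 p2=4 p3=30; velocities now: v0=-3 v1=0 v2=0 v3=3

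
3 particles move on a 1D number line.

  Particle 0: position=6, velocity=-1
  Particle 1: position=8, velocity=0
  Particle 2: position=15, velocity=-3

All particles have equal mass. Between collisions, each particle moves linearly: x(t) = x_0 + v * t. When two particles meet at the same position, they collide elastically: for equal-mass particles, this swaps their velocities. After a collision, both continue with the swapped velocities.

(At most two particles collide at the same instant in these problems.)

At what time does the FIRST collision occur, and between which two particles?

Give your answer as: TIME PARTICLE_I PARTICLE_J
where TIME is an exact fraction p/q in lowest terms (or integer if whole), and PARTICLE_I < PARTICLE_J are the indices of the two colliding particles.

Answer: 7/3 1 2

Derivation:
Pair (0,1): pos 6,8 vel -1,0 -> not approaching (rel speed -1 <= 0)
Pair (1,2): pos 8,15 vel 0,-3 -> gap=7, closing at 3/unit, collide at t=7/3
Earliest collision: t=7/3 between 1 and 2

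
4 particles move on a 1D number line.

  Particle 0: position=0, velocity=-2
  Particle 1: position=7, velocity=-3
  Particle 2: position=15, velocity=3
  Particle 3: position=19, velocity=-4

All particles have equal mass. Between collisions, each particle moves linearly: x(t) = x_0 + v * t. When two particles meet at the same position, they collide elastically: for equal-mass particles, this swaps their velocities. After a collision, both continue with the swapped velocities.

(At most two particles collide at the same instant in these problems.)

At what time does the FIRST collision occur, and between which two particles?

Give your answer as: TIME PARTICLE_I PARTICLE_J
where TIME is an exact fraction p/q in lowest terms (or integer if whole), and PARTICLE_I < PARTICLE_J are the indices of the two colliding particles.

Answer: 4/7 2 3

Derivation:
Pair (0,1): pos 0,7 vel -2,-3 -> gap=7, closing at 1/unit, collide at t=7
Pair (1,2): pos 7,15 vel -3,3 -> not approaching (rel speed -6 <= 0)
Pair (2,3): pos 15,19 vel 3,-4 -> gap=4, closing at 7/unit, collide at t=4/7
Earliest collision: t=4/7 between 2 and 3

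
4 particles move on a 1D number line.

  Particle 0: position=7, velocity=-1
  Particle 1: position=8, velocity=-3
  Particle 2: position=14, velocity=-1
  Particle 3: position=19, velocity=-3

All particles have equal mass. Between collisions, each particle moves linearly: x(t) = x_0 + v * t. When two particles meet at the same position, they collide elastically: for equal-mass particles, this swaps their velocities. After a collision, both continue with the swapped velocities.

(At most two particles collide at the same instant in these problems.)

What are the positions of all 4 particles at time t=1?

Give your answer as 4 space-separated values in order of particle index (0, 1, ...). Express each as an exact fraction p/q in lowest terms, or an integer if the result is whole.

Answer: 5 6 13 16

Derivation:
Collision at t=1/2: particles 0 and 1 swap velocities; positions: p0=13/2 p1=13/2 p2=27/2 p3=35/2; velocities now: v0=-3 v1=-1 v2=-1 v3=-3
Advance to t=1 (no further collisions before then); velocities: v0=-3 v1=-1 v2=-1 v3=-3; positions = 5 6 13 16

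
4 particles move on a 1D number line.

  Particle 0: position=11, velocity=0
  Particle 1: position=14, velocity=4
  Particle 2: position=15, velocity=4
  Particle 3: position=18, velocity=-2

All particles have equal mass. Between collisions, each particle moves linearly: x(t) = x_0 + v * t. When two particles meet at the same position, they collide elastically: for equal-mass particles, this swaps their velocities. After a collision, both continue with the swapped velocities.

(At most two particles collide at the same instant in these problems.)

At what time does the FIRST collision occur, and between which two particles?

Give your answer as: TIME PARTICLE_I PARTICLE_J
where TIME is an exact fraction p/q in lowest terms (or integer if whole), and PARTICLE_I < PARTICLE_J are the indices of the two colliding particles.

Pair (0,1): pos 11,14 vel 0,4 -> not approaching (rel speed -4 <= 0)
Pair (1,2): pos 14,15 vel 4,4 -> not approaching (rel speed 0 <= 0)
Pair (2,3): pos 15,18 vel 4,-2 -> gap=3, closing at 6/unit, collide at t=1/2
Earliest collision: t=1/2 between 2 and 3

Answer: 1/2 2 3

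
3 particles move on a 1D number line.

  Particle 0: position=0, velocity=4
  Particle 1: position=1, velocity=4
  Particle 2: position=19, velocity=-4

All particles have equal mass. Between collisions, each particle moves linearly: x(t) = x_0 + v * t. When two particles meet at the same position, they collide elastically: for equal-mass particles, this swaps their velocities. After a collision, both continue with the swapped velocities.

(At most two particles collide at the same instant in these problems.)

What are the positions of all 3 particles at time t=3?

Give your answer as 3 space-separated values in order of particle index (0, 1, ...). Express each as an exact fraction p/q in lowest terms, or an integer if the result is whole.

Collision at t=9/4: particles 1 and 2 swap velocities; positions: p0=9 p1=10 p2=10; velocities now: v0=4 v1=-4 v2=4
Collision at t=19/8: particles 0 and 1 swap velocities; positions: p0=19/2 p1=19/2 p2=21/2; velocities now: v0=-4 v1=4 v2=4
Advance to t=3 (no further collisions before then); velocities: v0=-4 v1=4 v2=4; positions = 7 12 13

Answer: 7 12 13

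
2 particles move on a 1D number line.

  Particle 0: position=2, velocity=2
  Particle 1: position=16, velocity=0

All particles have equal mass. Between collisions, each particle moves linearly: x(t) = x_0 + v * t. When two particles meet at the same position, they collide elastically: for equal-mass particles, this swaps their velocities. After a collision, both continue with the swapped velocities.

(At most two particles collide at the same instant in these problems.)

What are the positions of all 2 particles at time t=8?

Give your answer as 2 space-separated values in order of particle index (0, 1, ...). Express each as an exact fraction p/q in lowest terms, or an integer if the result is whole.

Collision at t=7: particles 0 and 1 swap velocities; positions: p0=16 p1=16; velocities now: v0=0 v1=2
Advance to t=8 (no further collisions before then); velocities: v0=0 v1=2; positions = 16 18

Answer: 16 18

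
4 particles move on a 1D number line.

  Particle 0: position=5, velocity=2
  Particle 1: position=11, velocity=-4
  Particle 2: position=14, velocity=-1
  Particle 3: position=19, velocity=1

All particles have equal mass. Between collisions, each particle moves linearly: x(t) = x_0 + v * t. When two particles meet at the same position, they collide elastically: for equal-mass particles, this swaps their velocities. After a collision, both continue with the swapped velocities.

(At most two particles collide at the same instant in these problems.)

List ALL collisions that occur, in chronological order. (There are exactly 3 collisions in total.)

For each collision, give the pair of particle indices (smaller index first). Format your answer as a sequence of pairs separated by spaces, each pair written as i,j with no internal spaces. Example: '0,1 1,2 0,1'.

Collision at t=1: particles 0 and 1 swap velocities; positions: p0=7 p1=7 p2=13 p3=20; velocities now: v0=-4 v1=2 v2=-1 v3=1
Collision at t=3: particles 1 and 2 swap velocities; positions: p0=-1 p1=11 p2=11 p3=22; velocities now: v0=-4 v1=-1 v2=2 v3=1
Collision at t=14: particles 2 and 3 swap velocities; positions: p0=-45 p1=0 p2=33 p3=33; velocities now: v0=-4 v1=-1 v2=1 v3=2

Answer: 0,1 1,2 2,3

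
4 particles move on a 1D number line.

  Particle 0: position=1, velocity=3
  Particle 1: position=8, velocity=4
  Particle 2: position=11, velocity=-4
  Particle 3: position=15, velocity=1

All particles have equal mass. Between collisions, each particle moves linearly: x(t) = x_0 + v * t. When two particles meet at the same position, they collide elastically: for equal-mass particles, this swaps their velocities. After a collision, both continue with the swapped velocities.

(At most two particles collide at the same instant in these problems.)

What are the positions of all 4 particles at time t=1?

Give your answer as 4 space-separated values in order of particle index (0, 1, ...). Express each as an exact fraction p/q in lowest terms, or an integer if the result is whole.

Answer: 4 7 12 16

Derivation:
Collision at t=3/8: particles 1 and 2 swap velocities; positions: p0=17/8 p1=19/2 p2=19/2 p3=123/8; velocities now: v0=3 v1=-4 v2=4 v3=1
Advance to t=1 (no further collisions before then); velocities: v0=3 v1=-4 v2=4 v3=1; positions = 4 7 12 16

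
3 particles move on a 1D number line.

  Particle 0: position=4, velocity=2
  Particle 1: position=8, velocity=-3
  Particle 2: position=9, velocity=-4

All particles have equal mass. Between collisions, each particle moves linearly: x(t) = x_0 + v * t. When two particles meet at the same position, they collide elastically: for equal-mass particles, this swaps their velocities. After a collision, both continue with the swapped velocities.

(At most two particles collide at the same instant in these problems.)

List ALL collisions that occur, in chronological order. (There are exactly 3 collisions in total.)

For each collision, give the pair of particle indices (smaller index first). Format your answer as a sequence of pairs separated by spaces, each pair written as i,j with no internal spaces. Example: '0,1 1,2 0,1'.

Answer: 0,1 1,2 0,1

Derivation:
Collision at t=4/5: particles 0 and 1 swap velocities; positions: p0=28/5 p1=28/5 p2=29/5; velocities now: v0=-3 v1=2 v2=-4
Collision at t=5/6: particles 1 and 2 swap velocities; positions: p0=11/2 p1=17/3 p2=17/3; velocities now: v0=-3 v1=-4 v2=2
Collision at t=1: particles 0 and 1 swap velocities; positions: p0=5 p1=5 p2=6; velocities now: v0=-4 v1=-3 v2=2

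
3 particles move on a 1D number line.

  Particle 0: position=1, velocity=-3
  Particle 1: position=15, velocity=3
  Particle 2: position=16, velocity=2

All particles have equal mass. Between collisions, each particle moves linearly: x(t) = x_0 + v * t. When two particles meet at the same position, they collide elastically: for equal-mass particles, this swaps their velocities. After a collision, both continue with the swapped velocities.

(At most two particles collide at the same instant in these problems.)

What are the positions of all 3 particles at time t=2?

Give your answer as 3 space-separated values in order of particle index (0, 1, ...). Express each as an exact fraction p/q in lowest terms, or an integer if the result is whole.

Answer: -5 20 21

Derivation:
Collision at t=1: particles 1 and 2 swap velocities; positions: p0=-2 p1=18 p2=18; velocities now: v0=-3 v1=2 v2=3
Advance to t=2 (no further collisions before then); velocities: v0=-3 v1=2 v2=3; positions = -5 20 21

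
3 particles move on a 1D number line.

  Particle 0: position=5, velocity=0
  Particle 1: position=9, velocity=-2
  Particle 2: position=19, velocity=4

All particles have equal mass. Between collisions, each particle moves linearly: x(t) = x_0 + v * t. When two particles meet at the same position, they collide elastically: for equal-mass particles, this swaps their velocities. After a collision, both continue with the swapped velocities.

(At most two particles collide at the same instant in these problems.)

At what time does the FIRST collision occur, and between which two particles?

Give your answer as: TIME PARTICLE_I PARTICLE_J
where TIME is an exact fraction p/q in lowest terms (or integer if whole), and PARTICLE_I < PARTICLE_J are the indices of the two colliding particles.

Answer: 2 0 1

Derivation:
Pair (0,1): pos 5,9 vel 0,-2 -> gap=4, closing at 2/unit, collide at t=2
Pair (1,2): pos 9,19 vel -2,4 -> not approaching (rel speed -6 <= 0)
Earliest collision: t=2 between 0 and 1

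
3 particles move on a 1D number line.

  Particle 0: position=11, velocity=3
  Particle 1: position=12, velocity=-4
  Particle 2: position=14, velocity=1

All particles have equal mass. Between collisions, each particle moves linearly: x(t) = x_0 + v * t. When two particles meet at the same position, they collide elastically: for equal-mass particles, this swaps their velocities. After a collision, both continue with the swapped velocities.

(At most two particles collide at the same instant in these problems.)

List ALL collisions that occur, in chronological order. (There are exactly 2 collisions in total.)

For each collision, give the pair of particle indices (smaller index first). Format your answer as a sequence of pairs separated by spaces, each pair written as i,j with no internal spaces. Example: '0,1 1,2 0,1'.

Collision at t=1/7: particles 0 and 1 swap velocities; positions: p0=80/7 p1=80/7 p2=99/7; velocities now: v0=-4 v1=3 v2=1
Collision at t=3/2: particles 1 and 2 swap velocities; positions: p0=6 p1=31/2 p2=31/2; velocities now: v0=-4 v1=1 v2=3

Answer: 0,1 1,2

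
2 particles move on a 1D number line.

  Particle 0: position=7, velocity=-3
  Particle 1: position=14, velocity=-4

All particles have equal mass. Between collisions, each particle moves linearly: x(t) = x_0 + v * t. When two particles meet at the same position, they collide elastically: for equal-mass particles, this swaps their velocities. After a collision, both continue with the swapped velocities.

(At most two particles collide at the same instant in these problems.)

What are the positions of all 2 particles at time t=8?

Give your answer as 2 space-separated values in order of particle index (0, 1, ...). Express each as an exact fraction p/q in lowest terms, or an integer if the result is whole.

Answer: -18 -17

Derivation:
Collision at t=7: particles 0 and 1 swap velocities; positions: p0=-14 p1=-14; velocities now: v0=-4 v1=-3
Advance to t=8 (no further collisions before then); velocities: v0=-4 v1=-3; positions = -18 -17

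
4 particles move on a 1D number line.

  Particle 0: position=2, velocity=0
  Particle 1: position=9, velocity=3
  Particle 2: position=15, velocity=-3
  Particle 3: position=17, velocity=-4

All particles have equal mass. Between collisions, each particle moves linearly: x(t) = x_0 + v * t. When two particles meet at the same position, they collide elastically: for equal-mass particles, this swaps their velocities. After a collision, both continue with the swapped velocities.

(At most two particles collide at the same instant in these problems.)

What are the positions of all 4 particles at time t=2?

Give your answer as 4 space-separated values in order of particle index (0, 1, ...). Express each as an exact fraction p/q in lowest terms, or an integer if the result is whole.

Collision at t=1: particles 1 and 2 swap velocities; positions: p0=2 p1=12 p2=12 p3=13; velocities now: v0=0 v1=-3 v2=3 v3=-4
Collision at t=8/7: particles 2 and 3 swap velocities; positions: p0=2 p1=81/7 p2=87/7 p3=87/7; velocities now: v0=0 v1=-3 v2=-4 v3=3
Collision at t=2: particles 1 and 2 swap velocities; positions: p0=2 p1=9 p2=9 p3=15; velocities now: v0=0 v1=-4 v2=-3 v3=3
Advance to t=2 (no further collisions before then); velocities: v0=0 v1=-4 v2=-3 v3=3; positions = 2 9 9 15

Answer: 2 9 9 15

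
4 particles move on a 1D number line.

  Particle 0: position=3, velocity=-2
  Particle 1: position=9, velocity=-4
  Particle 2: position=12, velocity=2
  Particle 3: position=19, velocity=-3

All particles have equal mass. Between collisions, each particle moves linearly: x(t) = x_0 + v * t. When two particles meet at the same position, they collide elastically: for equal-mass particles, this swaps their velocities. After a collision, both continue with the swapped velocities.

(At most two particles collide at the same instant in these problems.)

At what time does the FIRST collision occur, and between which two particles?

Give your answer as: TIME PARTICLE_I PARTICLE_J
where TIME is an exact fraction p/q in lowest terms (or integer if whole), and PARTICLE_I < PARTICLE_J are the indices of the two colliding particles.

Pair (0,1): pos 3,9 vel -2,-4 -> gap=6, closing at 2/unit, collide at t=3
Pair (1,2): pos 9,12 vel -4,2 -> not approaching (rel speed -6 <= 0)
Pair (2,3): pos 12,19 vel 2,-3 -> gap=7, closing at 5/unit, collide at t=7/5
Earliest collision: t=7/5 between 2 and 3

Answer: 7/5 2 3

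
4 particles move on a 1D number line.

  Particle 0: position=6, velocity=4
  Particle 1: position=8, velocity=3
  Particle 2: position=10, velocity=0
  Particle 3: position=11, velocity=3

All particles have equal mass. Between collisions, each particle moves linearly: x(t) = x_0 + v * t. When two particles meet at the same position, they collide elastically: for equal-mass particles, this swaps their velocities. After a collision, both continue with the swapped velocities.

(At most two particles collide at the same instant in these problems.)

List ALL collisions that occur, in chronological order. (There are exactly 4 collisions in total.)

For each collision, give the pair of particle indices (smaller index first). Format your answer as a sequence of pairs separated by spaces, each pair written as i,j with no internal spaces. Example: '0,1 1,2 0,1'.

Answer: 1,2 0,1 1,2 2,3

Derivation:
Collision at t=2/3: particles 1 and 2 swap velocities; positions: p0=26/3 p1=10 p2=10 p3=13; velocities now: v0=4 v1=0 v2=3 v3=3
Collision at t=1: particles 0 and 1 swap velocities; positions: p0=10 p1=10 p2=11 p3=14; velocities now: v0=0 v1=4 v2=3 v3=3
Collision at t=2: particles 1 and 2 swap velocities; positions: p0=10 p1=14 p2=14 p3=17; velocities now: v0=0 v1=3 v2=4 v3=3
Collision at t=5: particles 2 and 3 swap velocities; positions: p0=10 p1=23 p2=26 p3=26; velocities now: v0=0 v1=3 v2=3 v3=4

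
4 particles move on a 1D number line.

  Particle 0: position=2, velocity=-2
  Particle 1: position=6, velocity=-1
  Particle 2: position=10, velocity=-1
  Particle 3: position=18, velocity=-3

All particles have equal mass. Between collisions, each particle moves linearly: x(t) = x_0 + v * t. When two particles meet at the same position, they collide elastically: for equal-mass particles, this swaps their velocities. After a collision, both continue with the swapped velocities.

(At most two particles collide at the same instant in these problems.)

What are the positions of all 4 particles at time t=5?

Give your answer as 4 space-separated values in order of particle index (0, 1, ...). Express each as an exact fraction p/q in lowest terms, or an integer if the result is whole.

Answer: -8 1 3 5

Derivation:
Collision at t=4: particles 2 and 3 swap velocities; positions: p0=-6 p1=2 p2=6 p3=6; velocities now: v0=-2 v1=-1 v2=-3 v3=-1
Advance to t=5 (no further collisions before then); velocities: v0=-2 v1=-1 v2=-3 v3=-1; positions = -8 1 3 5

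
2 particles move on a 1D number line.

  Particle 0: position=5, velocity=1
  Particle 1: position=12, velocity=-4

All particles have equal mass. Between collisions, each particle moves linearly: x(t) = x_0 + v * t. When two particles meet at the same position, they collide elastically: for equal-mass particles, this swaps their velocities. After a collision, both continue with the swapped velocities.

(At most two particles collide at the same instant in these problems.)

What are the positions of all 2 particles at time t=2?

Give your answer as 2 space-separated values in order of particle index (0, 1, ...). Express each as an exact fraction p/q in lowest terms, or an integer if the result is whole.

Answer: 4 7

Derivation:
Collision at t=7/5: particles 0 and 1 swap velocities; positions: p0=32/5 p1=32/5; velocities now: v0=-4 v1=1
Advance to t=2 (no further collisions before then); velocities: v0=-4 v1=1; positions = 4 7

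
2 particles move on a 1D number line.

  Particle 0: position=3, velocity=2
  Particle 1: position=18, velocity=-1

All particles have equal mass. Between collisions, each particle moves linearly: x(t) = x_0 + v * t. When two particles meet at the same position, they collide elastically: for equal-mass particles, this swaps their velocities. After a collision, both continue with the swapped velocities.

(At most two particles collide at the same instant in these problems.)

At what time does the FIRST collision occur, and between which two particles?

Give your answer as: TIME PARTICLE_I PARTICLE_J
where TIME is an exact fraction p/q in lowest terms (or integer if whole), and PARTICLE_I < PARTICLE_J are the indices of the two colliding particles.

Pair (0,1): pos 3,18 vel 2,-1 -> gap=15, closing at 3/unit, collide at t=5
Earliest collision: t=5 between 0 and 1

Answer: 5 0 1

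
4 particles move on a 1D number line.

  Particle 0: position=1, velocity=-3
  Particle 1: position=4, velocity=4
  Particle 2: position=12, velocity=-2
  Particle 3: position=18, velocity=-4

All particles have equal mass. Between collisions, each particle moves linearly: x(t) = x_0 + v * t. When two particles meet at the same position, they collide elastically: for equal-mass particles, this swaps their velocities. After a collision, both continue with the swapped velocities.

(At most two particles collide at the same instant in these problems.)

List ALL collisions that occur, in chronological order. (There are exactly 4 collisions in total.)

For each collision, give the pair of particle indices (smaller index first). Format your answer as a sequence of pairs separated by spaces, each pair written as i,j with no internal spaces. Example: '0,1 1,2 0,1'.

Answer: 1,2 2,3 1,2 0,1

Derivation:
Collision at t=4/3: particles 1 and 2 swap velocities; positions: p0=-3 p1=28/3 p2=28/3 p3=38/3; velocities now: v0=-3 v1=-2 v2=4 v3=-4
Collision at t=7/4: particles 2 and 3 swap velocities; positions: p0=-17/4 p1=17/2 p2=11 p3=11; velocities now: v0=-3 v1=-2 v2=-4 v3=4
Collision at t=3: particles 1 and 2 swap velocities; positions: p0=-8 p1=6 p2=6 p3=16; velocities now: v0=-3 v1=-4 v2=-2 v3=4
Collision at t=17: particles 0 and 1 swap velocities; positions: p0=-50 p1=-50 p2=-22 p3=72; velocities now: v0=-4 v1=-3 v2=-2 v3=4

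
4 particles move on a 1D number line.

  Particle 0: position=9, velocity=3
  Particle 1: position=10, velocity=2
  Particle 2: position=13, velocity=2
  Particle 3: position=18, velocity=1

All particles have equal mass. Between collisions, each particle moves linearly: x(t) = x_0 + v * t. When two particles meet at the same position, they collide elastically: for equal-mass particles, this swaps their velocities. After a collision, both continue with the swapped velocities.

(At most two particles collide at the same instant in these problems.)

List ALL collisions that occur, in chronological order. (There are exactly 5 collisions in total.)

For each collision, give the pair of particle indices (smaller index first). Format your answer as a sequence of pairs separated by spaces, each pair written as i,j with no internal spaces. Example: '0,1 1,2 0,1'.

Answer: 0,1 1,2 2,3 1,2 0,1

Derivation:
Collision at t=1: particles 0 and 1 swap velocities; positions: p0=12 p1=12 p2=15 p3=19; velocities now: v0=2 v1=3 v2=2 v3=1
Collision at t=4: particles 1 and 2 swap velocities; positions: p0=18 p1=21 p2=21 p3=22; velocities now: v0=2 v1=2 v2=3 v3=1
Collision at t=9/2: particles 2 and 3 swap velocities; positions: p0=19 p1=22 p2=45/2 p3=45/2; velocities now: v0=2 v1=2 v2=1 v3=3
Collision at t=5: particles 1 and 2 swap velocities; positions: p0=20 p1=23 p2=23 p3=24; velocities now: v0=2 v1=1 v2=2 v3=3
Collision at t=8: particles 0 and 1 swap velocities; positions: p0=26 p1=26 p2=29 p3=33; velocities now: v0=1 v1=2 v2=2 v3=3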